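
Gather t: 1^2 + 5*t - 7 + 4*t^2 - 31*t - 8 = 4*t^2 - 26*t - 14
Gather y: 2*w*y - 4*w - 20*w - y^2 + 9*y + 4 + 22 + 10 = -24*w - y^2 + y*(2*w + 9) + 36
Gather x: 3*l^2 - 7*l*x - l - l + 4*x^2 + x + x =3*l^2 - 2*l + 4*x^2 + x*(2 - 7*l)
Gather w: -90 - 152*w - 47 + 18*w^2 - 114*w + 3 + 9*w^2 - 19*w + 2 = 27*w^2 - 285*w - 132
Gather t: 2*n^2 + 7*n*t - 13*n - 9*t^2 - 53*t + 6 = 2*n^2 - 13*n - 9*t^2 + t*(7*n - 53) + 6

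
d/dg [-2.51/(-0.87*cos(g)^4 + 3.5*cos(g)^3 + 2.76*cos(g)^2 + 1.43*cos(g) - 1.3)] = (8.7348*cos(g)^3 - 26.355*cos(g)^2 - 13.8552*cos(g) - 3.5893)*sin(g)/(-0.87*cos(g)^4 + 3.5*cos(g)^3 + 2.76*cos(g)^2 + 1.43*cos(g) - 1.3)^2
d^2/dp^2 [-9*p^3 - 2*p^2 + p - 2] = -54*p - 4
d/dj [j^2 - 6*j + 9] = 2*j - 6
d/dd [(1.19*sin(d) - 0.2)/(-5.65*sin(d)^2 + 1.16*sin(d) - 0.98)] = (6.7235*sin(d)^2 - 2.26*sin(d) - 0.9342)*cos(d)/(31.9225*sin(d)^4 - 13.108*sin(d)^3 + 12.4196*sin(d)^2 - 2.2736*sin(d) + 0.9604)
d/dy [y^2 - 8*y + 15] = 2*y - 8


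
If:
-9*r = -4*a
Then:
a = 9*r/4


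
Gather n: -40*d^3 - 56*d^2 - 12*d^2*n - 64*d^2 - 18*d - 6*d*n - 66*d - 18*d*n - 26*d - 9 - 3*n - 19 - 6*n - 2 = -40*d^3 - 120*d^2 - 110*d + n*(-12*d^2 - 24*d - 9) - 30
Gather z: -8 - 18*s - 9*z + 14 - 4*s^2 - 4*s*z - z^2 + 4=-4*s^2 - 18*s - z^2 + z*(-4*s - 9) + 10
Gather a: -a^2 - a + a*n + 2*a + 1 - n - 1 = -a^2 + a*(n + 1) - n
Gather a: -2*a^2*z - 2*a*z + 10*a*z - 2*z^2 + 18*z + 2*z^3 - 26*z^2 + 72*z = -2*a^2*z + 8*a*z + 2*z^3 - 28*z^2 + 90*z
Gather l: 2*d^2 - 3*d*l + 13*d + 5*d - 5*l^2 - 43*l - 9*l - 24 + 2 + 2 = 2*d^2 + 18*d - 5*l^2 + l*(-3*d - 52) - 20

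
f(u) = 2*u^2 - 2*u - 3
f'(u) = 4*u - 2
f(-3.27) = 24.93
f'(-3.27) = -15.08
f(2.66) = 5.83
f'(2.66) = 8.64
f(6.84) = 76.89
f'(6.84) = 25.36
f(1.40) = -1.88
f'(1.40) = 3.60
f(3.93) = 20.03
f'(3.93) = 13.72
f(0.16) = -3.27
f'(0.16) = -1.36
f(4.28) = 25.08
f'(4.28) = 15.12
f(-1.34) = 3.27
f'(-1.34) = -7.36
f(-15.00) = 477.00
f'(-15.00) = -62.00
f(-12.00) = 309.00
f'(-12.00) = -50.00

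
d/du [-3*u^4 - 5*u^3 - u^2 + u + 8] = -12*u^3 - 15*u^2 - 2*u + 1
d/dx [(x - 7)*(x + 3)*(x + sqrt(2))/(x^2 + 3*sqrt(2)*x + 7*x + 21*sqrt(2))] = (-(x - 7)*(x + 3)*(x + sqrt(2))*(2*x + 3*sqrt(2) + 7) + ((x - 7)*(x + 3) + (x - 7)*(x + sqrt(2)) + (x + 3)*(x + sqrt(2)))*(x^2 + 3*sqrt(2)*x + 7*x + 21*sqrt(2)))/(x^2 + 3*sqrt(2)*x + 7*x + 21*sqrt(2))^2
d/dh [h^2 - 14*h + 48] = 2*h - 14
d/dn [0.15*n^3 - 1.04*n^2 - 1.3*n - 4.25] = 0.45*n^2 - 2.08*n - 1.3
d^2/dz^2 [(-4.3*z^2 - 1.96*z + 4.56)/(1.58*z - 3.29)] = (-7.105427357601e-15*z^2 - 90.697036)/(3.944312*z^3 - 24.639468*z^2 + 51.306234*z - 35.611289)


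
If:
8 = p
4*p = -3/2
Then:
No Solution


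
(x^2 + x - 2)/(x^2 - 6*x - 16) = (x - 1)/(x - 8)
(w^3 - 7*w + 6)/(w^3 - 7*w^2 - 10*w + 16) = (w^2 + w - 6)/(w^2 - 6*w - 16)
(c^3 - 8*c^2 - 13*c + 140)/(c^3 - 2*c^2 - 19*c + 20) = (c - 7)/(c - 1)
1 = 1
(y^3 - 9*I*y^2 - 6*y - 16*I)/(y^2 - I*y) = (y^3 - 9*I*y^2 - 6*y - 16*I)/(y*(y - I))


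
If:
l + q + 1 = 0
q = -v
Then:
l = v - 1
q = -v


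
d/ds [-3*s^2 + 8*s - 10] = 8 - 6*s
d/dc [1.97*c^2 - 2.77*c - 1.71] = 3.94*c - 2.77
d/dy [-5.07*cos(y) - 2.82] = 5.07*sin(y)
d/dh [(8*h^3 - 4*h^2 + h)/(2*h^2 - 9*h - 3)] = (16*h^4 - 144*h^3 - 38*h^2 + 24*h - 3)/(4*h^4 - 36*h^3 + 69*h^2 + 54*h + 9)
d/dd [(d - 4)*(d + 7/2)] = 2*d - 1/2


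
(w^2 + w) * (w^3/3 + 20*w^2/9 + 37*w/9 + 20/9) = w^5/3 + 23*w^4/9 + 19*w^3/3 + 19*w^2/3 + 20*w/9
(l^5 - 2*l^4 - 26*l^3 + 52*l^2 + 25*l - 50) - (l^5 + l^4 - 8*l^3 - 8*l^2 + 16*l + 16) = -3*l^4 - 18*l^3 + 60*l^2 + 9*l - 66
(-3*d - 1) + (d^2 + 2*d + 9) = d^2 - d + 8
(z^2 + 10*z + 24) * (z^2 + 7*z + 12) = z^4 + 17*z^3 + 106*z^2 + 288*z + 288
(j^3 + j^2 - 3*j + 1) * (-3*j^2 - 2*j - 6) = -3*j^5 - 5*j^4 + j^3 - 3*j^2 + 16*j - 6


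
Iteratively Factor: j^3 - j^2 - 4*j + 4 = (j - 1)*(j^2 - 4) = (j - 1)*(j + 2)*(j - 2)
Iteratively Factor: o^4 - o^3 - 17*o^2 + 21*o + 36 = (o + 4)*(o^3 - 5*o^2 + 3*o + 9) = (o + 1)*(o + 4)*(o^2 - 6*o + 9) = (o - 3)*(o + 1)*(o + 4)*(o - 3)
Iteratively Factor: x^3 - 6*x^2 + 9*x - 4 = (x - 1)*(x^2 - 5*x + 4) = (x - 4)*(x - 1)*(x - 1)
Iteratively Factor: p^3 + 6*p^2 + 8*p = (p + 2)*(p^2 + 4*p) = (p + 2)*(p + 4)*(p)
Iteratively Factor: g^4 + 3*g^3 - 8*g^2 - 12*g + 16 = (g - 2)*(g^3 + 5*g^2 + 2*g - 8) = (g - 2)*(g + 2)*(g^2 + 3*g - 4) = (g - 2)*(g + 2)*(g + 4)*(g - 1)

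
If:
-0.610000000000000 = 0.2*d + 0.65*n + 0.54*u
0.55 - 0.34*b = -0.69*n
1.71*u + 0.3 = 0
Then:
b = 2.02941176470588*n + 1.61764705882353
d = -3.25*n - 2.57631578947368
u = -0.18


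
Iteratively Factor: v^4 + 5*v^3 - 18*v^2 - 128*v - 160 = (v + 4)*(v^3 + v^2 - 22*v - 40) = (v - 5)*(v + 4)*(v^2 + 6*v + 8) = (v - 5)*(v + 2)*(v + 4)*(v + 4)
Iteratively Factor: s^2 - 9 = (s - 3)*(s + 3)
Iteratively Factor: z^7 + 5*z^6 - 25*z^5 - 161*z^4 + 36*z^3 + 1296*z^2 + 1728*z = (z - 4)*(z^6 + 9*z^5 + 11*z^4 - 117*z^3 - 432*z^2 - 432*z) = (z - 4)*(z + 3)*(z^5 + 6*z^4 - 7*z^3 - 96*z^2 - 144*z) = z*(z - 4)*(z + 3)*(z^4 + 6*z^3 - 7*z^2 - 96*z - 144) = z*(z - 4)*(z + 3)^2*(z^3 + 3*z^2 - 16*z - 48) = z*(z - 4)*(z + 3)^3*(z^2 - 16) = z*(z - 4)*(z + 3)^3*(z + 4)*(z - 4)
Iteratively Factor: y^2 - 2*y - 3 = (y - 3)*(y + 1)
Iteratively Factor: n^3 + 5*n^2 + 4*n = (n + 4)*(n^2 + n) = n*(n + 4)*(n + 1)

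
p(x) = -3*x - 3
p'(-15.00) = -3.00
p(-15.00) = 42.00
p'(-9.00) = -3.00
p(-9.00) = 24.00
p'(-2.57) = -3.00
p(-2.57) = 4.71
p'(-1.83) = -3.00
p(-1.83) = 2.49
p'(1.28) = -3.00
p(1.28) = -6.84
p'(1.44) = -3.00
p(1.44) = -7.32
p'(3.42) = -3.00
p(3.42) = -13.26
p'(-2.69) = -3.00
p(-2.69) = 5.07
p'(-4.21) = -3.00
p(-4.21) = 9.63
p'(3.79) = -3.00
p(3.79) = -14.37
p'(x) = -3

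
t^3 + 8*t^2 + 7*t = t*(t + 1)*(t + 7)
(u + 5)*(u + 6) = u^2 + 11*u + 30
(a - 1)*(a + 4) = a^2 + 3*a - 4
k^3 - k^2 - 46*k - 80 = (k - 8)*(k + 2)*(k + 5)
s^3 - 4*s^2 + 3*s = s*(s - 3)*(s - 1)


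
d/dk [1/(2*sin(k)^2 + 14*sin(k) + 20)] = -(2*sin(k) + 7)*cos(k)/(2*(sin(k)^2 + 7*sin(k) + 10)^2)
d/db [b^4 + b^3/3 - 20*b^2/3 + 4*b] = 4*b^3 + b^2 - 40*b/3 + 4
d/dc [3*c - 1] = 3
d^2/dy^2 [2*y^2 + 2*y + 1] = 4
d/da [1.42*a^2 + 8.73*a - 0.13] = 2.84*a + 8.73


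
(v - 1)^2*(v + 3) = v^3 + v^2 - 5*v + 3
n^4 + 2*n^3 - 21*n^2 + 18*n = n*(n - 3)*(n - 1)*(n + 6)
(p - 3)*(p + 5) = p^2 + 2*p - 15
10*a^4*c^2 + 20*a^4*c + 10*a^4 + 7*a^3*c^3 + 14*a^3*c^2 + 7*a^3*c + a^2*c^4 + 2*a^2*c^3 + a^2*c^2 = (2*a + c)*(5*a + c)*(a*c + a)^2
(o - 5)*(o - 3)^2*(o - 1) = o^4 - 12*o^3 + 50*o^2 - 84*o + 45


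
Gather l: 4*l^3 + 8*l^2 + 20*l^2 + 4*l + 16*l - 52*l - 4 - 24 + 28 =4*l^3 + 28*l^2 - 32*l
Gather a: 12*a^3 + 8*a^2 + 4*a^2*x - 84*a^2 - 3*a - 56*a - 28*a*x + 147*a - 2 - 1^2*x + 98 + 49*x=12*a^3 + a^2*(4*x - 76) + a*(88 - 28*x) + 48*x + 96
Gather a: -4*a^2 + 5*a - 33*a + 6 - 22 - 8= -4*a^2 - 28*a - 24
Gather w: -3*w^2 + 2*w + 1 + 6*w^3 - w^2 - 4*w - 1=6*w^3 - 4*w^2 - 2*w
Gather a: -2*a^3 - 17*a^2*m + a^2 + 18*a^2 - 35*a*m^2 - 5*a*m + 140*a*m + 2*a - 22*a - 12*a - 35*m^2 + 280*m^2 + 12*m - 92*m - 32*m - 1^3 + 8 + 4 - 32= -2*a^3 + a^2*(19 - 17*m) + a*(-35*m^2 + 135*m - 32) + 245*m^2 - 112*m - 21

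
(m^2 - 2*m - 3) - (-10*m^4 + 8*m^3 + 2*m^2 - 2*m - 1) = 10*m^4 - 8*m^3 - m^2 - 2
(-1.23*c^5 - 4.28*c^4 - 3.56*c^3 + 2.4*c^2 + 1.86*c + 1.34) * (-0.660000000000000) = 0.8118*c^5 + 2.8248*c^4 + 2.3496*c^3 - 1.584*c^2 - 1.2276*c - 0.8844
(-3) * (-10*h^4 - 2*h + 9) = 30*h^4 + 6*h - 27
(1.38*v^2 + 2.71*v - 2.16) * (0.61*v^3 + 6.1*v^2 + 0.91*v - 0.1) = 0.8418*v^5 + 10.0711*v^4 + 16.4692*v^3 - 10.8479*v^2 - 2.2366*v + 0.216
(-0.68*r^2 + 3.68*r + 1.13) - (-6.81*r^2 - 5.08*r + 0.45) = 6.13*r^2 + 8.76*r + 0.68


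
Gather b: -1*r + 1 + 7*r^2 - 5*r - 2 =7*r^2 - 6*r - 1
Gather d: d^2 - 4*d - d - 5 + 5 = d^2 - 5*d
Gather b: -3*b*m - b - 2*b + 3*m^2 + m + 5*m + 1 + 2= b*(-3*m - 3) + 3*m^2 + 6*m + 3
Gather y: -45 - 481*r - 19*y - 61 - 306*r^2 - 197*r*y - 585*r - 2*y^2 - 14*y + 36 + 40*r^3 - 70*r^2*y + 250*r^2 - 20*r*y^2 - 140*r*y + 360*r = 40*r^3 - 56*r^2 - 706*r + y^2*(-20*r - 2) + y*(-70*r^2 - 337*r - 33) - 70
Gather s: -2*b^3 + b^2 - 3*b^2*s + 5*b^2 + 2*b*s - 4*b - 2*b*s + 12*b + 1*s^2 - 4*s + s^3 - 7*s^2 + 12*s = -2*b^3 + 6*b^2 + 8*b + s^3 - 6*s^2 + s*(8 - 3*b^2)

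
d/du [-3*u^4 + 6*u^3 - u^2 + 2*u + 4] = -12*u^3 + 18*u^2 - 2*u + 2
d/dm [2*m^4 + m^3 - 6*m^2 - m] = 8*m^3 + 3*m^2 - 12*m - 1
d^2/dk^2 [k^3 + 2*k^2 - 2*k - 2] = 6*k + 4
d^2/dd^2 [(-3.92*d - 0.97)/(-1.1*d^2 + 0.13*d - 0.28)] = ((2.2*d - 0.13)*(3.92*d + 0.97)*(4.4*d - 0.26) - (25.872*d + 1.1148)*(1.1*d^2 - 0.13*d + 0.28))/(1.1*d^2 - 0.13*d + 0.28)^3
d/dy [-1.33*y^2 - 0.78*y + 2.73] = -2.66*y - 0.78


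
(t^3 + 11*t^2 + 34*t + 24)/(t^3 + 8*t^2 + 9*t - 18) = (t^2 + 5*t + 4)/(t^2 + 2*t - 3)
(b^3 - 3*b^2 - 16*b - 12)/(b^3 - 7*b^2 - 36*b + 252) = (b^2 + 3*b + 2)/(b^2 - b - 42)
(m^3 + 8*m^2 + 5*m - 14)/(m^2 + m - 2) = m + 7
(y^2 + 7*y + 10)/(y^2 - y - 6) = (y + 5)/(y - 3)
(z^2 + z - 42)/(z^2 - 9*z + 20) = (z^2 + z - 42)/(z^2 - 9*z + 20)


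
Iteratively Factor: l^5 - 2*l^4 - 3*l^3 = (l)*(l^4 - 2*l^3 - 3*l^2) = l*(l - 3)*(l^3 + l^2) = l^2*(l - 3)*(l^2 + l) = l^3*(l - 3)*(l + 1)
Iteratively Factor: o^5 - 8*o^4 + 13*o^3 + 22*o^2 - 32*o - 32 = (o + 1)*(o^4 - 9*o^3 + 22*o^2 - 32) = (o - 4)*(o + 1)*(o^3 - 5*o^2 + 2*o + 8) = (o - 4)^2*(o + 1)*(o^2 - o - 2) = (o - 4)^2*(o + 1)^2*(o - 2)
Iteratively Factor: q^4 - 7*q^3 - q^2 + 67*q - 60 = (q - 1)*(q^3 - 6*q^2 - 7*q + 60) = (q - 4)*(q - 1)*(q^2 - 2*q - 15) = (q - 5)*(q - 4)*(q - 1)*(q + 3)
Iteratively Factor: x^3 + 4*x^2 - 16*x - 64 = (x + 4)*(x^2 - 16) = (x - 4)*(x + 4)*(x + 4)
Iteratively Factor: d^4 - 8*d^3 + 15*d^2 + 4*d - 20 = (d - 5)*(d^3 - 3*d^2 + 4) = (d - 5)*(d + 1)*(d^2 - 4*d + 4) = (d - 5)*(d - 2)*(d + 1)*(d - 2)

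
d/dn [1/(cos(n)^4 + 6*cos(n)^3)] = 2*(2*cos(n) + 9)*sin(n)/((cos(n) + 6)^2*cos(n)^4)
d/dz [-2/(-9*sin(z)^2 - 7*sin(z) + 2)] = -2*(18*sin(z) + 7)*cos(z)/(9*sin(z)^2 + 7*sin(z) - 2)^2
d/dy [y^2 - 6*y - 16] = 2*y - 6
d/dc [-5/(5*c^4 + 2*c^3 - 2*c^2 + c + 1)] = 5*(20*c^3 + 6*c^2 - 4*c + 1)/(5*c^4 + 2*c^3 - 2*c^2 + c + 1)^2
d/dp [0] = 0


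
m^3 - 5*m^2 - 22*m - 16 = (m - 8)*(m + 1)*(m + 2)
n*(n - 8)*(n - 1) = n^3 - 9*n^2 + 8*n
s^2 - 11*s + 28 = (s - 7)*(s - 4)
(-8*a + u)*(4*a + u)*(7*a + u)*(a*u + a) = -224*a^4*u - 224*a^4 - 60*a^3*u^2 - 60*a^3*u + 3*a^2*u^3 + 3*a^2*u^2 + a*u^4 + a*u^3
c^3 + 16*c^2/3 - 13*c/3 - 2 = (c - 1)*(c + 1/3)*(c + 6)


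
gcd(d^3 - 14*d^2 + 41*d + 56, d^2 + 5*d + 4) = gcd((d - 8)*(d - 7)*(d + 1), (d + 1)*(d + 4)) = d + 1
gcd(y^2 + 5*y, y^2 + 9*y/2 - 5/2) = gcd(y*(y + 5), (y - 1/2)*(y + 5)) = y + 5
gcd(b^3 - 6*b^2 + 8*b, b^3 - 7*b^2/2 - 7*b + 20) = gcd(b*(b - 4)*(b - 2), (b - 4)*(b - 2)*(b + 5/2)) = b^2 - 6*b + 8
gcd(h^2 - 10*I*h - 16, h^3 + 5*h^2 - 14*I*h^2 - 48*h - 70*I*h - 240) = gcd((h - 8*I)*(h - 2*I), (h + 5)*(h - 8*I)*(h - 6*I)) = h - 8*I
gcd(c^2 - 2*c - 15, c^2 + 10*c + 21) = c + 3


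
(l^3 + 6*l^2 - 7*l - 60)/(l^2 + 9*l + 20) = l - 3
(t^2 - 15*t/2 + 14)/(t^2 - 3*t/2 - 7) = (t - 4)/(t + 2)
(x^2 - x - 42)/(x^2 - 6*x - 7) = (x + 6)/(x + 1)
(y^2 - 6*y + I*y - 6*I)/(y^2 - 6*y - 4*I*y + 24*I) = (y + I)/(y - 4*I)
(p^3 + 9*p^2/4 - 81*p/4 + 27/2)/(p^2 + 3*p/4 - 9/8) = 2*(p^2 + 3*p - 18)/(2*p + 3)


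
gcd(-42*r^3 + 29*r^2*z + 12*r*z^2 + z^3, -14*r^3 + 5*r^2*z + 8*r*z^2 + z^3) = -7*r^2 + 6*r*z + z^2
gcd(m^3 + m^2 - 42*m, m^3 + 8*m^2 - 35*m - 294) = m^2 + m - 42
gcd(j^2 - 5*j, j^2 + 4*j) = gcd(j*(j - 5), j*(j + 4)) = j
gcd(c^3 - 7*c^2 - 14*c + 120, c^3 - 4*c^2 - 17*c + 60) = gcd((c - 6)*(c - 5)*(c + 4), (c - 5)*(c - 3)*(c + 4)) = c^2 - c - 20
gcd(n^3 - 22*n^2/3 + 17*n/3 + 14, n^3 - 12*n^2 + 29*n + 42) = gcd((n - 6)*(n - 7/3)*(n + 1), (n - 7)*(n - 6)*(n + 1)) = n^2 - 5*n - 6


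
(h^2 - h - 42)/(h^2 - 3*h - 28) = (h + 6)/(h + 4)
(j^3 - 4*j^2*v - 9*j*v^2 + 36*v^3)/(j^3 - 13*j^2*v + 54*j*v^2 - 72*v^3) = (-j - 3*v)/(-j + 6*v)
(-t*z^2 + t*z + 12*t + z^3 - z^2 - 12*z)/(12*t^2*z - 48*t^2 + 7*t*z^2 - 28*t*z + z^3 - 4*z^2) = (-t*z - 3*t + z^2 + 3*z)/(12*t^2 + 7*t*z + z^2)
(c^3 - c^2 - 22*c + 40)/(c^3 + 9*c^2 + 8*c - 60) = (c - 4)/(c + 6)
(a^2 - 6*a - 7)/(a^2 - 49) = (a + 1)/(a + 7)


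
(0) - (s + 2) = -s - 2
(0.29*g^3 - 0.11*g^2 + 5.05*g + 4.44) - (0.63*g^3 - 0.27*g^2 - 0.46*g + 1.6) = -0.34*g^3 + 0.16*g^2 + 5.51*g + 2.84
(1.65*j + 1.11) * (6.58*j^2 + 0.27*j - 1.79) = 10.857*j^3 + 7.7493*j^2 - 2.6538*j - 1.9869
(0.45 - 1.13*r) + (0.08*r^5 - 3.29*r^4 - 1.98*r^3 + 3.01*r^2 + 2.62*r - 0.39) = 0.08*r^5 - 3.29*r^4 - 1.98*r^3 + 3.01*r^2 + 1.49*r + 0.06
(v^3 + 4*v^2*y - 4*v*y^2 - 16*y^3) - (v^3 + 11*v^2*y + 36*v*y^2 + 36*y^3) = -7*v^2*y - 40*v*y^2 - 52*y^3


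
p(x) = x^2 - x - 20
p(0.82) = -20.15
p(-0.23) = -19.72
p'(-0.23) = -1.46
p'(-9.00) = -19.00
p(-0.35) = -19.53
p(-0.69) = -18.83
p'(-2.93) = -6.86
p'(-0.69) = -2.38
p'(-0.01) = -1.02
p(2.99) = -14.05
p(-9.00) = 70.00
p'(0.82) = 0.64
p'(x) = 2*x - 1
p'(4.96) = 8.92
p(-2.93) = -8.49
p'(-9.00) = -19.00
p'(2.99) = 4.98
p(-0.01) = -19.99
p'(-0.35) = -1.70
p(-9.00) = 70.00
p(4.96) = -0.36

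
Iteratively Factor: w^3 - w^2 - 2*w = (w + 1)*(w^2 - 2*w) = (w - 2)*(w + 1)*(w)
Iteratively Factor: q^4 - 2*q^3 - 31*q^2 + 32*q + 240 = (q + 4)*(q^3 - 6*q^2 - 7*q + 60) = (q - 4)*(q + 4)*(q^2 - 2*q - 15) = (q - 4)*(q + 3)*(q + 4)*(q - 5)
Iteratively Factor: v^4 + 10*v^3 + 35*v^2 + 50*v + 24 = (v + 4)*(v^3 + 6*v^2 + 11*v + 6) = (v + 3)*(v + 4)*(v^2 + 3*v + 2) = (v + 2)*(v + 3)*(v + 4)*(v + 1)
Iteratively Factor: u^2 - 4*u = (u)*(u - 4)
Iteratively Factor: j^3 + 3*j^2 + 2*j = (j + 2)*(j^2 + j) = j*(j + 2)*(j + 1)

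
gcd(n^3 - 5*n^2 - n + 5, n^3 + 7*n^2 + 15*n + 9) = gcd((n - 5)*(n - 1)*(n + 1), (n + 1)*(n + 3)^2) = n + 1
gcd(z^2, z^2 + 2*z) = z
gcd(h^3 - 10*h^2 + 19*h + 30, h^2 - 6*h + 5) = h - 5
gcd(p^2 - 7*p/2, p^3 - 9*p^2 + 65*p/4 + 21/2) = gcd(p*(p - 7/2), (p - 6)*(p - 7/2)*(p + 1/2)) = p - 7/2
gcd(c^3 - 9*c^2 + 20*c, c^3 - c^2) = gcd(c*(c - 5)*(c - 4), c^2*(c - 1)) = c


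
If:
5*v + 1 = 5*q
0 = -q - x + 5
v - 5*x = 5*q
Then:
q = 126/5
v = 25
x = -101/5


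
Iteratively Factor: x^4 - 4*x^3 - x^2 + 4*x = (x - 4)*(x^3 - x) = x*(x - 4)*(x^2 - 1) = x*(x - 4)*(x + 1)*(x - 1)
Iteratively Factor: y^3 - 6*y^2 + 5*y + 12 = (y - 3)*(y^2 - 3*y - 4) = (y - 3)*(y + 1)*(y - 4)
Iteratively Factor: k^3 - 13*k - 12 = (k - 4)*(k^2 + 4*k + 3) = (k - 4)*(k + 1)*(k + 3)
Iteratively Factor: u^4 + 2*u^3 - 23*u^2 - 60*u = (u - 5)*(u^3 + 7*u^2 + 12*u) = u*(u - 5)*(u^2 + 7*u + 12) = u*(u - 5)*(u + 4)*(u + 3)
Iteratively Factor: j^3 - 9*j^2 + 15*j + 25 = (j - 5)*(j^2 - 4*j - 5) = (j - 5)^2*(j + 1)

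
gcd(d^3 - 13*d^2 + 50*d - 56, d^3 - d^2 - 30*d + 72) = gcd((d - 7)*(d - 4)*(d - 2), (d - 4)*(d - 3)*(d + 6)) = d - 4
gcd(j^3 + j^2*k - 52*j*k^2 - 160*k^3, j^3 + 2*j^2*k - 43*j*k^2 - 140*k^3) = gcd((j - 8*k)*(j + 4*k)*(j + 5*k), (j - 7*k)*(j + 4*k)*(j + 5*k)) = j^2 + 9*j*k + 20*k^2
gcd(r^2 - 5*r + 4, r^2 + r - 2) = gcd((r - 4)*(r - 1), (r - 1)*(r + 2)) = r - 1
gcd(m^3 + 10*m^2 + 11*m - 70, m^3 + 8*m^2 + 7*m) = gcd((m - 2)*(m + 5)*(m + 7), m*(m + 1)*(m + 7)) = m + 7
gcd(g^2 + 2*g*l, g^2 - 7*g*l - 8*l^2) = 1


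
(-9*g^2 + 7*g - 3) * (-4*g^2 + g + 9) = 36*g^4 - 37*g^3 - 62*g^2 + 60*g - 27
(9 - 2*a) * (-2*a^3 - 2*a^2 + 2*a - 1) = 4*a^4 - 14*a^3 - 22*a^2 + 20*a - 9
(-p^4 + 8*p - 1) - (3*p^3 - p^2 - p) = -p^4 - 3*p^3 + p^2 + 9*p - 1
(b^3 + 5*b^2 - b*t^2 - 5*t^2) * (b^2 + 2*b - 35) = b^5 + 7*b^4 - b^3*t^2 - 25*b^3 - 7*b^2*t^2 - 175*b^2 + 25*b*t^2 + 175*t^2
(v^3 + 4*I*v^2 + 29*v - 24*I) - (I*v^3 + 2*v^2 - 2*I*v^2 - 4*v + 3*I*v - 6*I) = v^3 - I*v^3 - 2*v^2 + 6*I*v^2 + 33*v - 3*I*v - 18*I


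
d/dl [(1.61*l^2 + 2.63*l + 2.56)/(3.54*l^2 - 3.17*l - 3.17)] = (-14.4139*l^2 - 28.3322*l - 0.2219)/(12.5316*l^4 - 22.4436*l^3 - 12.3947*l^2 + 20.0978*l + 10.0489)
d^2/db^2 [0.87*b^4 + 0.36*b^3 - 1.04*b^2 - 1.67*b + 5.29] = 10.44*b^2 + 2.16*b - 2.08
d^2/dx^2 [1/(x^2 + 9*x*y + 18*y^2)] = 2*(-x^2 - 9*x*y - 18*y^2 + (2*x + 9*y)^2)/(x^2 + 9*x*y + 18*y^2)^3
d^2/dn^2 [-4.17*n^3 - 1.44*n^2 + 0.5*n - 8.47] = -25.02*n - 2.88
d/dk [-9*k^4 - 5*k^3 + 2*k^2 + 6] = k*(-36*k^2 - 15*k + 4)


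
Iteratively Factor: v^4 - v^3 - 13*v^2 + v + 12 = (v + 3)*(v^3 - 4*v^2 - v + 4) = (v - 4)*(v + 3)*(v^2 - 1) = (v - 4)*(v + 1)*(v + 3)*(v - 1)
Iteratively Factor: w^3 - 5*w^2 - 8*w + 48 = (w - 4)*(w^2 - w - 12) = (w - 4)*(w + 3)*(w - 4)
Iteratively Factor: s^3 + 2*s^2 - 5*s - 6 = (s + 3)*(s^2 - s - 2) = (s - 2)*(s + 3)*(s + 1)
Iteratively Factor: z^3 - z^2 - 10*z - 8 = (z + 2)*(z^2 - 3*z - 4) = (z + 1)*(z + 2)*(z - 4)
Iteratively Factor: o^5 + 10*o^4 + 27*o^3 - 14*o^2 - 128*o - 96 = (o + 1)*(o^4 + 9*o^3 + 18*o^2 - 32*o - 96) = (o + 1)*(o + 4)*(o^3 + 5*o^2 - 2*o - 24) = (o - 2)*(o + 1)*(o + 4)*(o^2 + 7*o + 12) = (o - 2)*(o + 1)*(o + 3)*(o + 4)*(o + 4)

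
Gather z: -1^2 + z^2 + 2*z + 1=z^2 + 2*z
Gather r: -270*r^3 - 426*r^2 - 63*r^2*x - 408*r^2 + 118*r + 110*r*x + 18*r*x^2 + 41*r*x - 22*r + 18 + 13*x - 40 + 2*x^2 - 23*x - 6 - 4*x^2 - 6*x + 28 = -270*r^3 + r^2*(-63*x - 834) + r*(18*x^2 + 151*x + 96) - 2*x^2 - 16*x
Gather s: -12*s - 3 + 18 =15 - 12*s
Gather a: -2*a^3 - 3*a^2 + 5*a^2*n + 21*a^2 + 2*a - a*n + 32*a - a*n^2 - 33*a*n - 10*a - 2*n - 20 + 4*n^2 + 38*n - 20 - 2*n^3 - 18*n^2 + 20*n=-2*a^3 + a^2*(5*n + 18) + a*(-n^2 - 34*n + 24) - 2*n^3 - 14*n^2 + 56*n - 40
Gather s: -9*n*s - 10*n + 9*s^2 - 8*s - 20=-10*n + 9*s^2 + s*(-9*n - 8) - 20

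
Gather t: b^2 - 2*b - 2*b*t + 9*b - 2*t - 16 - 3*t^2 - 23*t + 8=b^2 + 7*b - 3*t^2 + t*(-2*b - 25) - 8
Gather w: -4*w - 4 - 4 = -4*w - 8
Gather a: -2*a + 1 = 1 - 2*a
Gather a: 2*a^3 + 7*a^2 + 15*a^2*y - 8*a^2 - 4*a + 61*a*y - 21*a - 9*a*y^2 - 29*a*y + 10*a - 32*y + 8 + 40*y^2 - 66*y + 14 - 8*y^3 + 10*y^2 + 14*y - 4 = 2*a^3 + a^2*(15*y - 1) + a*(-9*y^2 + 32*y - 15) - 8*y^3 + 50*y^2 - 84*y + 18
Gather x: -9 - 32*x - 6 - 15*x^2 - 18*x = -15*x^2 - 50*x - 15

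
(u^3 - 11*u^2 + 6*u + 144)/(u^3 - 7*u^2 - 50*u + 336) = (u + 3)/(u + 7)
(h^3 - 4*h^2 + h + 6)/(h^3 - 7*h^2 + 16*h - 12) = (h + 1)/(h - 2)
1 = 1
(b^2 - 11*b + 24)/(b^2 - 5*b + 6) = (b - 8)/(b - 2)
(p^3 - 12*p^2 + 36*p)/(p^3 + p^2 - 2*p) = (p^2 - 12*p + 36)/(p^2 + p - 2)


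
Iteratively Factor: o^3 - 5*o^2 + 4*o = (o)*(o^2 - 5*o + 4) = o*(o - 1)*(o - 4)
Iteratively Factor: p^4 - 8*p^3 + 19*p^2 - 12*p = (p - 3)*(p^3 - 5*p^2 + 4*p) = (p - 3)*(p - 1)*(p^2 - 4*p) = (p - 4)*(p - 3)*(p - 1)*(p)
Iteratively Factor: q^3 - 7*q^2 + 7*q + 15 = (q - 5)*(q^2 - 2*q - 3) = (q - 5)*(q - 3)*(q + 1)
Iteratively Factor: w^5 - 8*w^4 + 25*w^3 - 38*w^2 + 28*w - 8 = (w - 1)*(w^4 - 7*w^3 + 18*w^2 - 20*w + 8) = (w - 1)^2*(w^3 - 6*w^2 + 12*w - 8) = (w - 2)*(w - 1)^2*(w^2 - 4*w + 4) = (w - 2)^2*(w - 1)^2*(w - 2)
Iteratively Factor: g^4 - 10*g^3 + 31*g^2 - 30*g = (g - 5)*(g^3 - 5*g^2 + 6*g) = (g - 5)*(g - 2)*(g^2 - 3*g) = g*(g - 5)*(g - 2)*(g - 3)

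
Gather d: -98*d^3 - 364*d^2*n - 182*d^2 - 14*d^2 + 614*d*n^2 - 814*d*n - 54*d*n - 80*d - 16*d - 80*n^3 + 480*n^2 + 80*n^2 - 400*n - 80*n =-98*d^3 + d^2*(-364*n - 196) + d*(614*n^2 - 868*n - 96) - 80*n^3 + 560*n^2 - 480*n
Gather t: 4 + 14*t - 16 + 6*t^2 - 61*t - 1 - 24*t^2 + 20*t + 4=-18*t^2 - 27*t - 9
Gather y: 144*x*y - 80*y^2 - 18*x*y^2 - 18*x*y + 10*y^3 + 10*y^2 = 126*x*y + 10*y^3 + y^2*(-18*x - 70)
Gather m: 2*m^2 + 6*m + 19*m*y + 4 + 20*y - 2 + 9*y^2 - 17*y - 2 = 2*m^2 + m*(19*y + 6) + 9*y^2 + 3*y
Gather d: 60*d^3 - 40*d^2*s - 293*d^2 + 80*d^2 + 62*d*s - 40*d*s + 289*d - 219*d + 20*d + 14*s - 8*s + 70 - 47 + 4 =60*d^3 + d^2*(-40*s - 213) + d*(22*s + 90) + 6*s + 27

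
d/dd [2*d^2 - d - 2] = 4*d - 1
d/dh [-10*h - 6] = -10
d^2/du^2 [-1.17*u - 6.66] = 0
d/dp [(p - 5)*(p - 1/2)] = 2*p - 11/2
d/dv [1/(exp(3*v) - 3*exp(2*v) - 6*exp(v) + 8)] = 3*(-exp(2*v) + 2*exp(v) + 2)*exp(v)/(exp(3*v) - 3*exp(2*v) - 6*exp(v) + 8)^2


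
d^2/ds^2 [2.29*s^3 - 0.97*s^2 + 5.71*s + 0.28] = 13.74*s - 1.94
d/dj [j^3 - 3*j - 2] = 3*j^2 - 3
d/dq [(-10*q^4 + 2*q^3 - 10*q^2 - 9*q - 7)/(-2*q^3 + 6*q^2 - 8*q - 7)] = (20*q^6 - 120*q^5 + 232*q^4 + 212*q^3 + 50*q^2 + 224*q + 7)/(4*q^6 - 24*q^5 + 68*q^4 - 68*q^3 - 20*q^2 + 112*q + 49)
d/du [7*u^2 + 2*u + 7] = 14*u + 2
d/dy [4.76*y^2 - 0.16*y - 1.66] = 9.52*y - 0.16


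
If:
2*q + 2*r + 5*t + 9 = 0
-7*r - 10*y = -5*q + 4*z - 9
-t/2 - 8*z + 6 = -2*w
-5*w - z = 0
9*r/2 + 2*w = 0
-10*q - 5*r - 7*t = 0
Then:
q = 5865/3397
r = 261/3397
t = -8565/3397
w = -2349/13588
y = 23163/16985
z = 11745/13588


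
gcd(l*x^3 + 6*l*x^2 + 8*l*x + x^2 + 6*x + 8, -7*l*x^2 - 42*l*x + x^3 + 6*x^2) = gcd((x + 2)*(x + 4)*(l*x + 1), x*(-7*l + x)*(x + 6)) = 1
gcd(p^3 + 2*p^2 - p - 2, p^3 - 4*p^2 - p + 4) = p^2 - 1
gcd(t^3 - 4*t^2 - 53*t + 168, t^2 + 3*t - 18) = t - 3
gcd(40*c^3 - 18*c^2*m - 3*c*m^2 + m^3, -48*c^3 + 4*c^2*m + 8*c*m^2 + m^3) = 8*c^2 - 2*c*m - m^2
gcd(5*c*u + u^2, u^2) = u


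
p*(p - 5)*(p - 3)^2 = p^4 - 11*p^3 + 39*p^2 - 45*p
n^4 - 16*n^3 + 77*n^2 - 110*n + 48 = (n - 8)*(n - 6)*(n - 1)^2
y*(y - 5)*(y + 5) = y^3 - 25*y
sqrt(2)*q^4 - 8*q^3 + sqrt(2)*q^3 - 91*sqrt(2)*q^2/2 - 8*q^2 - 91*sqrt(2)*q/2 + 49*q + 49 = (q - 7*sqrt(2))*(q - sqrt(2)/2)*(q + 7*sqrt(2)/2)*(sqrt(2)*q + sqrt(2))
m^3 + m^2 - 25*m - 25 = (m - 5)*(m + 1)*(m + 5)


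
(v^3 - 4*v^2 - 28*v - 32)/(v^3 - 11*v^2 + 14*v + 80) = (v + 2)/(v - 5)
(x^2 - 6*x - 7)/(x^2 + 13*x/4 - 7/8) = 8*(x^2 - 6*x - 7)/(8*x^2 + 26*x - 7)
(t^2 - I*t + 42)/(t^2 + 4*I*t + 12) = (t - 7*I)/(t - 2*I)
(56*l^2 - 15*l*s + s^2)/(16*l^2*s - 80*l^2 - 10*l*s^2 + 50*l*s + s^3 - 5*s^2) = (-7*l + s)/(-2*l*s + 10*l + s^2 - 5*s)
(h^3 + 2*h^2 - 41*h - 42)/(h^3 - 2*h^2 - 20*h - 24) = (h^2 + 8*h + 7)/(h^2 + 4*h + 4)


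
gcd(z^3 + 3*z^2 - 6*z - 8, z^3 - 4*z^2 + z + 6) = z^2 - z - 2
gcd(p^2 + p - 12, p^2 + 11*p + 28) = p + 4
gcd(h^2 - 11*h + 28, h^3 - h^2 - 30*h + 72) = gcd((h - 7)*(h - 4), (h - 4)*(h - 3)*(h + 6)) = h - 4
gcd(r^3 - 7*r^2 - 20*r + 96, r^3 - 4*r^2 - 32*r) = r^2 - 4*r - 32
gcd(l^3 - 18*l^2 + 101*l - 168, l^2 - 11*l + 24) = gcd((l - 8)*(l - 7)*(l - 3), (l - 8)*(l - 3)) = l^2 - 11*l + 24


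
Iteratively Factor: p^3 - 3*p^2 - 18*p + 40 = (p - 5)*(p^2 + 2*p - 8) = (p - 5)*(p - 2)*(p + 4)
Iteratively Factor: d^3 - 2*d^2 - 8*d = (d - 4)*(d^2 + 2*d) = d*(d - 4)*(d + 2)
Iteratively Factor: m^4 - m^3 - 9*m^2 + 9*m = (m - 1)*(m^3 - 9*m) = (m - 1)*(m + 3)*(m^2 - 3*m) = (m - 3)*(m - 1)*(m + 3)*(m)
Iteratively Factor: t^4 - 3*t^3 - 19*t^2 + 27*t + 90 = (t + 3)*(t^3 - 6*t^2 - t + 30) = (t + 2)*(t + 3)*(t^2 - 8*t + 15) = (t - 3)*(t + 2)*(t + 3)*(t - 5)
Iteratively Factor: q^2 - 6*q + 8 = (q - 2)*(q - 4)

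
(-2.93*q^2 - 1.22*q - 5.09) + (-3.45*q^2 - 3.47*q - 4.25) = -6.38*q^2 - 4.69*q - 9.34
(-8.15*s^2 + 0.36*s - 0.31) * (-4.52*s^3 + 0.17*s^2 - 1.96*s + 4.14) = 36.838*s^5 - 3.0127*s^4 + 17.4364*s^3 - 34.4993*s^2 + 2.098*s - 1.2834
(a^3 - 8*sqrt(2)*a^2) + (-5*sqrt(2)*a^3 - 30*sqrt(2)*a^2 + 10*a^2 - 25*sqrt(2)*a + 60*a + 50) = -5*sqrt(2)*a^3 + a^3 - 38*sqrt(2)*a^2 + 10*a^2 - 25*sqrt(2)*a + 60*a + 50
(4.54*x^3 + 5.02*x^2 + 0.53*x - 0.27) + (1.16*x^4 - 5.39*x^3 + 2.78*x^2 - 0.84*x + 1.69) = 1.16*x^4 - 0.85*x^3 + 7.8*x^2 - 0.31*x + 1.42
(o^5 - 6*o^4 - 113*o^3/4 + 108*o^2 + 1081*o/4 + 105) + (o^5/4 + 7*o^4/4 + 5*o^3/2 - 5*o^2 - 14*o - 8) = 5*o^5/4 - 17*o^4/4 - 103*o^3/4 + 103*o^2 + 1025*o/4 + 97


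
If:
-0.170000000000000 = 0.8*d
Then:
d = -0.21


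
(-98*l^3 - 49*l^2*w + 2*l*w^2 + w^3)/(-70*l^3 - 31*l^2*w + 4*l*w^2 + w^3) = (-7*l + w)/(-5*l + w)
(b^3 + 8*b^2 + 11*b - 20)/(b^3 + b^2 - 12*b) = (b^2 + 4*b - 5)/(b*(b - 3))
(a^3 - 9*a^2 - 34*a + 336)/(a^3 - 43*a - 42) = (a - 8)/(a + 1)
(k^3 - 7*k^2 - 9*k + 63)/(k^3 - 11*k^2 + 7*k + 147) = (k - 3)/(k - 7)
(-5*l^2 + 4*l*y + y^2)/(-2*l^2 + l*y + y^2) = (5*l + y)/(2*l + y)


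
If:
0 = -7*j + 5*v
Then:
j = 5*v/7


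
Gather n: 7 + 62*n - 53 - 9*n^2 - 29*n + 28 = -9*n^2 + 33*n - 18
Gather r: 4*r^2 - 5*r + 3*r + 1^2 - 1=4*r^2 - 2*r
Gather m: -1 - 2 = -3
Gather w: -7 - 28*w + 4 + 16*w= -12*w - 3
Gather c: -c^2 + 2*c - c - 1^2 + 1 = -c^2 + c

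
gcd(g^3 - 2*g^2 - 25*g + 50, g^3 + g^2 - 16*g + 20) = g^2 + 3*g - 10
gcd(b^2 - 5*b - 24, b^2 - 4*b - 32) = b - 8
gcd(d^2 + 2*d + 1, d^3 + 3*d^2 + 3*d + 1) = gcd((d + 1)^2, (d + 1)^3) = d^2 + 2*d + 1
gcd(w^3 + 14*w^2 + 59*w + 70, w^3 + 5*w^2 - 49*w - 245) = w^2 + 12*w + 35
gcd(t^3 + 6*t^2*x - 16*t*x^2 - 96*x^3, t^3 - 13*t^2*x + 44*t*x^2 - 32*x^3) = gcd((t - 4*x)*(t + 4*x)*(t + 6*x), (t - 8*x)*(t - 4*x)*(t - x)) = -t + 4*x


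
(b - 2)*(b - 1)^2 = b^3 - 4*b^2 + 5*b - 2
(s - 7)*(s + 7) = s^2 - 49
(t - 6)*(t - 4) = t^2 - 10*t + 24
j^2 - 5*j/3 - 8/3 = (j - 8/3)*(j + 1)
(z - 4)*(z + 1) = z^2 - 3*z - 4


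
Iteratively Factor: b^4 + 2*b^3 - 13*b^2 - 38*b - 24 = (b + 3)*(b^3 - b^2 - 10*b - 8) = (b - 4)*(b + 3)*(b^2 + 3*b + 2) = (b - 4)*(b + 1)*(b + 3)*(b + 2)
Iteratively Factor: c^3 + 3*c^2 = (c)*(c^2 + 3*c) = c*(c + 3)*(c)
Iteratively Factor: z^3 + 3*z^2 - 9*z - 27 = (z + 3)*(z^2 - 9) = (z + 3)^2*(z - 3)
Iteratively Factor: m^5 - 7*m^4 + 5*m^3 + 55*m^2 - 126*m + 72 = (m - 2)*(m^4 - 5*m^3 - 5*m^2 + 45*m - 36) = (m - 3)*(m - 2)*(m^3 - 2*m^2 - 11*m + 12) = (m - 3)*(m - 2)*(m + 3)*(m^2 - 5*m + 4) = (m - 4)*(m - 3)*(m - 2)*(m + 3)*(m - 1)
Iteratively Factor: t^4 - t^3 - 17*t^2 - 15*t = (t - 5)*(t^3 + 4*t^2 + 3*t) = (t - 5)*(t + 1)*(t^2 + 3*t) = t*(t - 5)*(t + 1)*(t + 3)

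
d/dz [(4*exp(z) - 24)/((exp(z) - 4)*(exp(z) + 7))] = 4*(-exp(2*z) + 12*exp(z) - 10)*exp(z)/(exp(4*z) + 6*exp(3*z) - 47*exp(2*z) - 168*exp(z) + 784)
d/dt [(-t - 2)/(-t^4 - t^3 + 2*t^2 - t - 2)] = t*(2 - 3*t)/(t^6 - 2*t^5 + t^4 + 2*t^3 - 2*t^2 + 1)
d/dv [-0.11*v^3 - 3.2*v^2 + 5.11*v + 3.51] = -0.33*v^2 - 6.4*v + 5.11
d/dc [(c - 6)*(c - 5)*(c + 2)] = 3*c^2 - 18*c + 8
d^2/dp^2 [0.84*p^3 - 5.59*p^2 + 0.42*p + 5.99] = 5.04*p - 11.18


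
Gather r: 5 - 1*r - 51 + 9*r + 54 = 8*r + 8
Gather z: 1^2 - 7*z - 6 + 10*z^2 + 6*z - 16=10*z^2 - z - 21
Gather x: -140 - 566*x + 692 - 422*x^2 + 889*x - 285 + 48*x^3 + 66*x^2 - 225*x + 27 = 48*x^3 - 356*x^2 + 98*x + 294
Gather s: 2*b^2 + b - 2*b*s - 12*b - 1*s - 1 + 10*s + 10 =2*b^2 - 11*b + s*(9 - 2*b) + 9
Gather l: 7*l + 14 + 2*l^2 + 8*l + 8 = 2*l^2 + 15*l + 22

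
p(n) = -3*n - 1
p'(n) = -3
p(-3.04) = 8.12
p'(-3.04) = -3.00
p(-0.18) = -0.46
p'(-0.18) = -3.00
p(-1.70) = 4.10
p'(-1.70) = -3.00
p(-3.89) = 10.67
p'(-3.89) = -3.00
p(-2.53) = 6.59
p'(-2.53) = -3.00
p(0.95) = -3.85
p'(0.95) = -3.00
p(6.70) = -21.10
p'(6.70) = -3.00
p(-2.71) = 7.13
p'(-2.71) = -3.00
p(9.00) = -28.00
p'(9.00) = -3.00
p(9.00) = -28.00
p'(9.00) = -3.00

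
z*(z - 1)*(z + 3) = z^3 + 2*z^2 - 3*z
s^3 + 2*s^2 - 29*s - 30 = (s - 5)*(s + 1)*(s + 6)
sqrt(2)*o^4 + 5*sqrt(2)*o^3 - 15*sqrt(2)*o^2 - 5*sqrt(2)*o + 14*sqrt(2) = (o - 2)*(o - 1)*(o + 7)*(sqrt(2)*o + sqrt(2))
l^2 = l^2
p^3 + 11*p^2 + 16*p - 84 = (p - 2)*(p + 6)*(p + 7)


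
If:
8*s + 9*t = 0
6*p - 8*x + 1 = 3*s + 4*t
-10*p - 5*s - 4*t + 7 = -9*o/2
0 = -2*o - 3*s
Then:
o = 432*x/157 - 1404/785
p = 236*x/157 - 87/314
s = 936/785 - 288*x/157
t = 256*x/157 - 832/785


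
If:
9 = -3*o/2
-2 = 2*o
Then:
No Solution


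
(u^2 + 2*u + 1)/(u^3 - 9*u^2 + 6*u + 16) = (u + 1)/(u^2 - 10*u + 16)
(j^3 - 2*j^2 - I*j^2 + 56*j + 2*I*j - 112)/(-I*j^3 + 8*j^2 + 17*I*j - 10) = (-j^3 + 2*j^2 + I*j^2 - 56*j - 2*I*j + 112)/(I*j^3 - 8*j^2 - 17*I*j + 10)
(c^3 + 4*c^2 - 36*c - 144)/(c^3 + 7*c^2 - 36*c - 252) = (c + 4)/(c + 7)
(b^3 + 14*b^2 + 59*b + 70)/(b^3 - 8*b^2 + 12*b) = (b^3 + 14*b^2 + 59*b + 70)/(b*(b^2 - 8*b + 12))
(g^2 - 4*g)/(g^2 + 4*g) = (g - 4)/(g + 4)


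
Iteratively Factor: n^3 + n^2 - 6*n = (n + 3)*(n^2 - 2*n) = (n - 2)*(n + 3)*(n)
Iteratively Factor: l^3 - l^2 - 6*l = (l)*(l^2 - l - 6) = l*(l - 3)*(l + 2)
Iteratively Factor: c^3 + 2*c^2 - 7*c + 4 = (c - 1)*(c^2 + 3*c - 4) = (c - 1)*(c + 4)*(c - 1)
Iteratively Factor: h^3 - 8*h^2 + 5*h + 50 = (h - 5)*(h^2 - 3*h - 10) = (h - 5)*(h + 2)*(h - 5)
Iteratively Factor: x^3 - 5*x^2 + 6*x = (x - 2)*(x^2 - 3*x) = (x - 3)*(x - 2)*(x)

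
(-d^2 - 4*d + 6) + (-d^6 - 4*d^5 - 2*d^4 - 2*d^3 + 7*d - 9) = -d^6 - 4*d^5 - 2*d^4 - 2*d^3 - d^2 + 3*d - 3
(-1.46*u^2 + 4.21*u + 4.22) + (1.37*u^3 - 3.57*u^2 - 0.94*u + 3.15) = 1.37*u^3 - 5.03*u^2 + 3.27*u + 7.37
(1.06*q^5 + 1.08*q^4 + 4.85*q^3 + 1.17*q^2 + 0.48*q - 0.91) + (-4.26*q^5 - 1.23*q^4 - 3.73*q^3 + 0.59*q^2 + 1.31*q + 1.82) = -3.2*q^5 - 0.15*q^4 + 1.12*q^3 + 1.76*q^2 + 1.79*q + 0.91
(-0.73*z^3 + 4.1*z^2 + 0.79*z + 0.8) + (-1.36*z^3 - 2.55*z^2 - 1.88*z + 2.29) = -2.09*z^3 + 1.55*z^2 - 1.09*z + 3.09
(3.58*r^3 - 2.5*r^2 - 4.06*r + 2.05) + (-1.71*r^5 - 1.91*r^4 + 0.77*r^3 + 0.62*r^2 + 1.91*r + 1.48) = -1.71*r^5 - 1.91*r^4 + 4.35*r^3 - 1.88*r^2 - 2.15*r + 3.53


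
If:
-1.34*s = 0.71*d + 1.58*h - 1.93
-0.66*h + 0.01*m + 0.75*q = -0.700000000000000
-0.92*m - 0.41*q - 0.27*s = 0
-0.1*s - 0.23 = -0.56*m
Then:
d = 0.785254394065799*s + 2.67479730563722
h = 0.0195531094921339 - 1.20096874670045*s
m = 0.178571428571429*s + 0.410714285714286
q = -1.05923344947735*s - 0.921602787456446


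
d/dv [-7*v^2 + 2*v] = 2 - 14*v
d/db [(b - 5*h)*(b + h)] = 2*b - 4*h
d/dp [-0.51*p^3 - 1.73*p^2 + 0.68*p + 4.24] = -1.53*p^2 - 3.46*p + 0.68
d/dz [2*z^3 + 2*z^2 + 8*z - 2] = 6*z^2 + 4*z + 8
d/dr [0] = 0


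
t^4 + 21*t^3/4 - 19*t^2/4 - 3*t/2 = t*(t - 1)*(t + 1/4)*(t + 6)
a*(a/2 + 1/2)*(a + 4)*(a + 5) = a^4/2 + 5*a^3 + 29*a^2/2 + 10*a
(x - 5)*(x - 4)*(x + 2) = x^3 - 7*x^2 + 2*x + 40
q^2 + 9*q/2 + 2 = (q + 1/2)*(q + 4)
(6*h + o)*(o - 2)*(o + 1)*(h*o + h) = 6*h^2*o^3 - 18*h^2*o - 12*h^2 + h*o^4 - 3*h*o^2 - 2*h*o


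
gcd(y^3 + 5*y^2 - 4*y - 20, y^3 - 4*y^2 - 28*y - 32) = y + 2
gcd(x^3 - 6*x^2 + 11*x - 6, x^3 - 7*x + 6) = x^2 - 3*x + 2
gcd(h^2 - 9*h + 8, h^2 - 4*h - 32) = h - 8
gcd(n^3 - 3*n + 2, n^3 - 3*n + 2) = n^3 - 3*n + 2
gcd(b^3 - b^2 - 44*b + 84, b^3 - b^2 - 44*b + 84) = b^3 - b^2 - 44*b + 84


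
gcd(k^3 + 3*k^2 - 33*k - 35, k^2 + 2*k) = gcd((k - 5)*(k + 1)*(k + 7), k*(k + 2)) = 1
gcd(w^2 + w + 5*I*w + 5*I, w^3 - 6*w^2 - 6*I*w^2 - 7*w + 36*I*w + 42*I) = w + 1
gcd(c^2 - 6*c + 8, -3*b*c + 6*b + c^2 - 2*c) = c - 2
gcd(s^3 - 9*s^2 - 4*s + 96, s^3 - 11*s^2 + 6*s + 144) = s^2 - 5*s - 24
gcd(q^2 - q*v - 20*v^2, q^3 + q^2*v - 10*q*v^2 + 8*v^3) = q + 4*v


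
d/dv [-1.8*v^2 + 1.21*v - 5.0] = 1.21 - 3.6*v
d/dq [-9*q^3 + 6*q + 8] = 6 - 27*q^2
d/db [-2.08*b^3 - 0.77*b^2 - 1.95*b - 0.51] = -6.24*b^2 - 1.54*b - 1.95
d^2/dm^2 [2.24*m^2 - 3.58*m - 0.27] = 4.48000000000000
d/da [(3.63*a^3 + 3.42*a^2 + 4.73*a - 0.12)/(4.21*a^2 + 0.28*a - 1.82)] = (15.2823*a^4 + 2.0328*a^3 - 38.7755*a^2 - 11.4384*a - 8.575)/(17.7241*a^4 + 2.3576*a^3 - 15.246*a^2 - 1.0192*a + 3.3124)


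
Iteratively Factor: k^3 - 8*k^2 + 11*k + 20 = (k + 1)*(k^2 - 9*k + 20) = (k - 4)*(k + 1)*(k - 5)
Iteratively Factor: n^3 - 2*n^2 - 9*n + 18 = (n - 3)*(n^2 + n - 6) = (n - 3)*(n + 3)*(n - 2)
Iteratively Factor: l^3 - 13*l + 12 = (l - 1)*(l^2 + l - 12) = (l - 1)*(l + 4)*(l - 3)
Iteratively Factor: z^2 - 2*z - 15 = (z - 5)*(z + 3)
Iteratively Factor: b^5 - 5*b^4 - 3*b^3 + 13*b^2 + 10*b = (b - 5)*(b^4 - 3*b^2 - 2*b) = (b - 5)*(b + 1)*(b^3 - b^2 - 2*b) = (b - 5)*(b + 1)^2*(b^2 - 2*b) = b*(b - 5)*(b + 1)^2*(b - 2)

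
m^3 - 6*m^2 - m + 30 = (m - 5)*(m - 3)*(m + 2)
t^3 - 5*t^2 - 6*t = t*(t - 6)*(t + 1)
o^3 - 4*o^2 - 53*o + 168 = (o - 8)*(o - 3)*(o + 7)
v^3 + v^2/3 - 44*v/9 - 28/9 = (v - 7/3)*(v + 2/3)*(v + 2)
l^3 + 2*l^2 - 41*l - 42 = (l - 6)*(l + 1)*(l + 7)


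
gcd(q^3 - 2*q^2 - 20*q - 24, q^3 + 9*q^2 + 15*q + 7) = 1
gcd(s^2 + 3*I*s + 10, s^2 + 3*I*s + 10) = s^2 + 3*I*s + 10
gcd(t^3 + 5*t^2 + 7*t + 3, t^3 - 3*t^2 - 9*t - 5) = t^2 + 2*t + 1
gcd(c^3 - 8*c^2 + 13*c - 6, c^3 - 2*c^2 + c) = c^2 - 2*c + 1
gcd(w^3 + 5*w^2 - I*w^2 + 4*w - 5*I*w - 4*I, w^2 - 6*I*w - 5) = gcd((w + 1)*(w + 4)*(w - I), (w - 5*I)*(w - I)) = w - I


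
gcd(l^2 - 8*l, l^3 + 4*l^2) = l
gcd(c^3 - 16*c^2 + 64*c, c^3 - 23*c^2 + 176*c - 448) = c^2 - 16*c + 64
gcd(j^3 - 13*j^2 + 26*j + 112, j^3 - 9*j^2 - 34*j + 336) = j^2 - 15*j + 56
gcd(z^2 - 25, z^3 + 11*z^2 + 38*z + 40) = z + 5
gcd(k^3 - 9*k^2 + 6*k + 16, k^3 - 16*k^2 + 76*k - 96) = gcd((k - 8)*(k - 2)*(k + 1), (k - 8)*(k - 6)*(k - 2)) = k^2 - 10*k + 16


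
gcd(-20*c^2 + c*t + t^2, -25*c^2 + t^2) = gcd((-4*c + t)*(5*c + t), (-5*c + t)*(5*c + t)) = 5*c + t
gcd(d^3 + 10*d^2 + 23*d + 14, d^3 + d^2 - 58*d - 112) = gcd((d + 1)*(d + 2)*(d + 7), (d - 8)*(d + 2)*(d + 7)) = d^2 + 9*d + 14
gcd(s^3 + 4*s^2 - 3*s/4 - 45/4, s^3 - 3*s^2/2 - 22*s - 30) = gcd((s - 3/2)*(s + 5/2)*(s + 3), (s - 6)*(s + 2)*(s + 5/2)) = s + 5/2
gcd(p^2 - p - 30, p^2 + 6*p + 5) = p + 5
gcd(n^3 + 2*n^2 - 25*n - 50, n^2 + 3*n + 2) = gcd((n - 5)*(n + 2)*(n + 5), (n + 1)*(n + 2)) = n + 2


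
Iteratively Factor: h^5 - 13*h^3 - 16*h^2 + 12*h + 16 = (h + 2)*(h^4 - 2*h^3 - 9*h^2 + 2*h + 8) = (h - 1)*(h + 2)*(h^3 - h^2 - 10*h - 8) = (h - 1)*(h + 1)*(h + 2)*(h^2 - 2*h - 8) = (h - 4)*(h - 1)*(h + 1)*(h + 2)*(h + 2)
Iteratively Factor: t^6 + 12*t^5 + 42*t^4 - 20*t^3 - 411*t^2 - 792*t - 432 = (t + 1)*(t^5 + 11*t^4 + 31*t^3 - 51*t^2 - 360*t - 432) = (t - 3)*(t + 1)*(t^4 + 14*t^3 + 73*t^2 + 168*t + 144) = (t - 3)*(t + 1)*(t + 3)*(t^3 + 11*t^2 + 40*t + 48) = (t - 3)*(t + 1)*(t + 3)*(t + 4)*(t^2 + 7*t + 12) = (t - 3)*(t + 1)*(t + 3)^2*(t + 4)*(t + 4)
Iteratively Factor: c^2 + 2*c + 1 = (c + 1)*(c + 1)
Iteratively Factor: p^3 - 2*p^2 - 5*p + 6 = (p - 3)*(p^2 + p - 2) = (p - 3)*(p + 2)*(p - 1)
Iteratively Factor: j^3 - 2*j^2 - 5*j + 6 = (j + 2)*(j^2 - 4*j + 3) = (j - 1)*(j + 2)*(j - 3)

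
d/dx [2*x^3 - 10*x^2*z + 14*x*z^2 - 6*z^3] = 6*x^2 - 20*x*z + 14*z^2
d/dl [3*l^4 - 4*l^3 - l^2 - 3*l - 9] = 12*l^3 - 12*l^2 - 2*l - 3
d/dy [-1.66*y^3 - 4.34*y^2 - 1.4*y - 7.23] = -4.98*y^2 - 8.68*y - 1.4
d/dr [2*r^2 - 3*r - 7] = 4*r - 3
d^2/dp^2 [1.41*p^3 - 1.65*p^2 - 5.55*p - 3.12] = 8.46*p - 3.3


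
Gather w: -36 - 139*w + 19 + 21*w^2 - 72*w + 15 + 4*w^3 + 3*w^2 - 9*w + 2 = 4*w^3 + 24*w^2 - 220*w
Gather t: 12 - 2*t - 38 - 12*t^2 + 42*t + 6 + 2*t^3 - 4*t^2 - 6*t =2*t^3 - 16*t^2 + 34*t - 20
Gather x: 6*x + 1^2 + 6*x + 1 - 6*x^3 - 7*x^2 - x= -6*x^3 - 7*x^2 + 11*x + 2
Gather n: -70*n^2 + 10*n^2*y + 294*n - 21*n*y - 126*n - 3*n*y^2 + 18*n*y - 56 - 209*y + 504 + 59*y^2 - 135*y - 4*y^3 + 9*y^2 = n^2*(10*y - 70) + n*(-3*y^2 - 3*y + 168) - 4*y^3 + 68*y^2 - 344*y + 448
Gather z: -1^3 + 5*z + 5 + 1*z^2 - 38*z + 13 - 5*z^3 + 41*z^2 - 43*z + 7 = -5*z^3 + 42*z^2 - 76*z + 24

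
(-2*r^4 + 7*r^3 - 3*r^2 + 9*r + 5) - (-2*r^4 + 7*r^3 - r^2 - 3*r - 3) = -2*r^2 + 12*r + 8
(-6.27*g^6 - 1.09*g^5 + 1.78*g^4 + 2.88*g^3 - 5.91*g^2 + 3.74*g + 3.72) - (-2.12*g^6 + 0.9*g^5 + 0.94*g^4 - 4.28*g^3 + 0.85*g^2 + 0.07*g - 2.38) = -4.15*g^6 - 1.99*g^5 + 0.84*g^4 + 7.16*g^3 - 6.76*g^2 + 3.67*g + 6.1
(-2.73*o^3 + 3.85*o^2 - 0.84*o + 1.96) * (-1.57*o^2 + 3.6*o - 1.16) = 4.2861*o^5 - 15.8725*o^4 + 18.3456*o^3 - 10.5672*o^2 + 8.0304*o - 2.2736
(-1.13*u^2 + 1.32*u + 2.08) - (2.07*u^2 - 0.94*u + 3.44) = -3.2*u^2 + 2.26*u - 1.36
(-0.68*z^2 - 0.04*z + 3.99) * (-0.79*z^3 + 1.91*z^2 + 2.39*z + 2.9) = 0.5372*z^5 - 1.2672*z^4 - 4.8537*z^3 + 5.5533*z^2 + 9.4201*z + 11.571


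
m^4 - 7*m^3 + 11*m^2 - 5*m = m*(m - 5)*(m - 1)^2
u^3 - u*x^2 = u*(u - x)*(u + x)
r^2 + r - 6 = (r - 2)*(r + 3)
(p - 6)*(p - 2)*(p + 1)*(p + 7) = p^4 - 45*p^2 + 40*p + 84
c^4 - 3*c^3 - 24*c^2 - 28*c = c*(c - 7)*(c + 2)^2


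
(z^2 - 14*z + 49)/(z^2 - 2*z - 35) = (z - 7)/(z + 5)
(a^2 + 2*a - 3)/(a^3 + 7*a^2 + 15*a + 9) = (a - 1)/(a^2 + 4*a + 3)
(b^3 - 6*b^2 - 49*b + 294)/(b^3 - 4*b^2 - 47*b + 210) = (b - 7)/(b - 5)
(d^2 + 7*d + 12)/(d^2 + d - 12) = (d + 3)/(d - 3)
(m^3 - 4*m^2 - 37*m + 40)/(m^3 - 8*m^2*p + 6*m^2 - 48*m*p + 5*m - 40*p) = (-m^2 + 9*m - 8)/(-m^2 + 8*m*p - m + 8*p)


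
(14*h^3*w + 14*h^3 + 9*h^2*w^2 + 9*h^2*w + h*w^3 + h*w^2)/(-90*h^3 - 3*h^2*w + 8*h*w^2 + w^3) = h*(14*h^2*w + 14*h^2 + 9*h*w^2 + 9*h*w + w^3 + w^2)/(-90*h^3 - 3*h^2*w + 8*h*w^2 + w^3)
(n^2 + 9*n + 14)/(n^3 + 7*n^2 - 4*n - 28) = 1/(n - 2)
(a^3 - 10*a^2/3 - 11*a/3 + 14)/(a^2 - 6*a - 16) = (a^2 - 16*a/3 + 7)/(a - 8)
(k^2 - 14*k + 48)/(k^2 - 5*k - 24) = (k - 6)/(k + 3)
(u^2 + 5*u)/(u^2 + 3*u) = (u + 5)/(u + 3)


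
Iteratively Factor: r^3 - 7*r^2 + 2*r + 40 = (r - 4)*(r^2 - 3*r - 10) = (r - 4)*(r + 2)*(r - 5)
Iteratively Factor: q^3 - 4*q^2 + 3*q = (q - 1)*(q^2 - 3*q) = q*(q - 1)*(q - 3)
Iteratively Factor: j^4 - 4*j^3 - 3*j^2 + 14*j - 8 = (j + 2)*(j^3 - 6*j^2 + 9*j - 4) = (j - 4)*(j + 2)*(j^2 - 2*j + 1) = (j - 4)*(j - 1)*(j + 2)*(j - 1)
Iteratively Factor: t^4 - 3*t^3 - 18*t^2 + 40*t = (t - 5)*(t^3 + 2*t^2 - 8*t) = (t - 5)*(t + 4)*(t^2 - 2*t) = (t - 5)*(t - 2)*(t + 4)*(t)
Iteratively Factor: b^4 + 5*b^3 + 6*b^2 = (b + 3)*(b^3 + 2*b^2) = b*(b + 3)*(b^2 + 2*b) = b^2*(b + 3)*(b + 2)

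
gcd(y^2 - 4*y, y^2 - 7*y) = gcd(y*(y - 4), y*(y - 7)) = y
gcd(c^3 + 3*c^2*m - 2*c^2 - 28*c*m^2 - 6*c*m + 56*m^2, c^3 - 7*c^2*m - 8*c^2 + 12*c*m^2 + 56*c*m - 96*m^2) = c - 4*m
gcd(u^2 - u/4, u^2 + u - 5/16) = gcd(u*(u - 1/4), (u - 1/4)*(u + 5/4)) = u - 1/4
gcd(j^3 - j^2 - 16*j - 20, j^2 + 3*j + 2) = j + 2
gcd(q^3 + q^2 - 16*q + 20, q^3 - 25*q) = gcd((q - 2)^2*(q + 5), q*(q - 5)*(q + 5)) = q + 5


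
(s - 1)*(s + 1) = s^2 - 1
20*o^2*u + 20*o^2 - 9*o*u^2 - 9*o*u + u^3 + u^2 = (-5*o + u)*(-4*o + u)*(u + 1)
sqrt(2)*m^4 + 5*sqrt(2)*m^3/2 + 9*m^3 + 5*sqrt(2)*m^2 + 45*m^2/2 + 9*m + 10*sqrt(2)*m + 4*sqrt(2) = (m + 2)*(m + sqrt(2)/2)*(m + 4*sqrt(2))*(sqrt(2)*m + sqrt(2)/2)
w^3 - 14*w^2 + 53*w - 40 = (w - 8)*(w - 5)*(w - 1)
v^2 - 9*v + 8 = (v - 8)*(v - 1)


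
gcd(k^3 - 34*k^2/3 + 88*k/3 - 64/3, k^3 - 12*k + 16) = k - 2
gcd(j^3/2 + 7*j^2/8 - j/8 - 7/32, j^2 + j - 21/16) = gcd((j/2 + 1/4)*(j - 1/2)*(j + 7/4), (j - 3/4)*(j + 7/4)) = j + 7/4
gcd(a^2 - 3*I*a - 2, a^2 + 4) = a - 2*I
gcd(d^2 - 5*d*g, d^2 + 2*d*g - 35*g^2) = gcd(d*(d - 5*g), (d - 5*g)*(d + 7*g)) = d - 5*g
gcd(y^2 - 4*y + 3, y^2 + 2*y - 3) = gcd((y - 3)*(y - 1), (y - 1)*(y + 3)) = y - 1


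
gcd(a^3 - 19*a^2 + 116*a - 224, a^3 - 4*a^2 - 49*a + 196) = a^2 - 11*a + 28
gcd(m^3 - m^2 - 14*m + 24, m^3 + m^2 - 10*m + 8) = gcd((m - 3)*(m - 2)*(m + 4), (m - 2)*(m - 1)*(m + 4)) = m^2 + 2*m - 8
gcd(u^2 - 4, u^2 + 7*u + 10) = u + 2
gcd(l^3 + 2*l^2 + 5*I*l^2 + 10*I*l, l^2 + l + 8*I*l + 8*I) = 1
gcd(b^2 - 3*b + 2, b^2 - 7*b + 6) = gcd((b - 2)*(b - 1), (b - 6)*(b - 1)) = b - 1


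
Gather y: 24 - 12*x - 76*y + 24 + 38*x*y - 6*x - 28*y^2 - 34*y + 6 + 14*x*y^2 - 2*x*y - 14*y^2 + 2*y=-18*x + y^2*(14*x - 42) + y*(36*x - 108) + 54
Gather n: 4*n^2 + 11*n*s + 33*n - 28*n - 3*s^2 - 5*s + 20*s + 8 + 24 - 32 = 4*n^2 + n*(11*s + 5) - 3*s^2 + 15*s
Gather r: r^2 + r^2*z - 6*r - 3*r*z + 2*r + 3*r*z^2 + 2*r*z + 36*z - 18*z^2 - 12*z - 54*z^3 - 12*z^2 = r^2*(z + 1) + r*(3*z^2 - z - 4) - 54*z^3 - 30*z^2 + 24*z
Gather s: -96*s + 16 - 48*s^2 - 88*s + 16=-48*s^2 - 184*s + 32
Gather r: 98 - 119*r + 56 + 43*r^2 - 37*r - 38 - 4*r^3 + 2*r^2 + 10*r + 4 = -4*r^3 + 45*r^2 - 146*r + 120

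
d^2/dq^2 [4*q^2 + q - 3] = 8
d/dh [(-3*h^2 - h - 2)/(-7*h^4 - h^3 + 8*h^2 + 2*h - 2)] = 2*(-21*h^5 - 12*h^4 - 29*h^3 - 2*h^2 + 22*h + 3)/(49*h^8 + 14*h^7 - 111*h^6 - 44*h^5 + 88*h^4 + 36*h^3 - 28*h^2 - 8*h + 4)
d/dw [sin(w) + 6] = cos(w)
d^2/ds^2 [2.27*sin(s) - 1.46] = -2.27*sin(s)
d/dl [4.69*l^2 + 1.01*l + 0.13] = 9.38*l + 1.01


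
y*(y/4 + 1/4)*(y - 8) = y^3/4 - 7*y^2/4 - 2*y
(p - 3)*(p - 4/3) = p^2 - 13*p/3 + 4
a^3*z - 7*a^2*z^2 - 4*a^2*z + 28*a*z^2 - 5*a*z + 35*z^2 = (a - 5)*(a - 7*z)*(a*z + z)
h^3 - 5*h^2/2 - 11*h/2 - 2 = (h - 4)*(h + 1/2)*(h + 1)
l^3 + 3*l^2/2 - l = l*(l - 1/2)*(l + 2)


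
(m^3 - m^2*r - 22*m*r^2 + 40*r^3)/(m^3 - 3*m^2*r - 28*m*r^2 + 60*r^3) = (-m + 4*r)/(-m + 6*r)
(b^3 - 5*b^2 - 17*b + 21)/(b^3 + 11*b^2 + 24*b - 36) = (b^2 - 4*b - 21)/(b^2 + 12*b + 36)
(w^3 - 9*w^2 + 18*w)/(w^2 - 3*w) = w - 6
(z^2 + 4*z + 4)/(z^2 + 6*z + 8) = (z + 2)/(z + 4)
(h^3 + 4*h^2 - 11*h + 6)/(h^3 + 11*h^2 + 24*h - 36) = (h - 1)/(h + 6)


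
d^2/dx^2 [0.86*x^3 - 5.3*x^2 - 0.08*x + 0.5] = 5.16*x - 10.6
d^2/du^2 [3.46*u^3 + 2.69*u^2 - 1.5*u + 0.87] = 20.76*u + 5.38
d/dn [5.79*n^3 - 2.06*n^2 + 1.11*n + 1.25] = 17.37*n^2 - 4.12*n + 1.11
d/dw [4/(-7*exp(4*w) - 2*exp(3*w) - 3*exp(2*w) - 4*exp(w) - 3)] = (112*exp(3*w) + 24*exp(2*w) + 24*exp(w) + 16)*exp(w)/(7*exp(4*w) + 2*exp(3*w) + 3*exp(2*w) + 4*exp(w) + 3)^2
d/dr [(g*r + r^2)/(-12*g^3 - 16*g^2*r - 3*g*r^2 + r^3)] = (-12*g^2 - r^2)/(144*g^4 + 96*g^3*r - 8*g^2*r^2 - 8*g*r^3 + r^4)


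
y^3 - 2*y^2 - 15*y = y*(y - 5)*(y + 3)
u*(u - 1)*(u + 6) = u^3 + 5*u^2 - 6*u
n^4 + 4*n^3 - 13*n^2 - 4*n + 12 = (n - 2)*(n - 1)*(n + 1)*(n + 6)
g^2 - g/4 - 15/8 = (g - 3/2)*(g + 5/4)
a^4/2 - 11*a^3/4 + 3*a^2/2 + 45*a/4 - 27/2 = (a/2 + 1)*(a - 3)^2*(a - 3/2)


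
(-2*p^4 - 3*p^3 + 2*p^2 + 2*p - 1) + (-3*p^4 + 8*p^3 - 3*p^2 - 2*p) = -5*p^4 + 5*p^3 - p^2 - 1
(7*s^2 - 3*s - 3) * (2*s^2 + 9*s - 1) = 14*s^4 + 57*s^3 - 40*s^2 - 24*s + 3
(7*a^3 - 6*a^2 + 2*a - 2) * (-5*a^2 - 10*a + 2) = -35*a^5 - 40*a^4 + 64*a^3 - 22*a^2 + 24*a - 4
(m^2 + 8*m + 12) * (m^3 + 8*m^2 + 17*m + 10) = m^5 + 16*m^4 + 93*m^3 + 242*m^2 + 284*m + 120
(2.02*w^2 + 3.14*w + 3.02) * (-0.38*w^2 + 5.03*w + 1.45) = -0.7676*w^4 + 8.9674*w^3 + 17.5756*w^2 + 19.7436*w + 4.379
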